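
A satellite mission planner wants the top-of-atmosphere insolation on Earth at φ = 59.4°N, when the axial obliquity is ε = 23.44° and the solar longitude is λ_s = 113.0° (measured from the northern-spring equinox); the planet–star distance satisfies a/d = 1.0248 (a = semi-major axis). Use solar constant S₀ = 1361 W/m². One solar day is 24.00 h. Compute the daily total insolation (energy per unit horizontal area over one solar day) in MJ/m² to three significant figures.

Solar declination: sin δ = sin ε · sin λ_s = sin 23.44° × sin 113.0° = 0.36617, so δ = +21.479°.
cos H₀ = −tan(+59.4°) tan(+21.479°) = -0.6654, H₀ = 2.2988 rad.
Bracket: H₀ sin φ sin δ + cos φ cos δ sin H₀ = 2.2988×0.86074×0.36617 + 0.50904×0.93055×0.74652 = 0.724529 + 0.353617 = 1.078146.
Inverse-square distance factor (a/d)² = 1.0248² = 1.050215.
Q̄ = (S₀/π) × 1.050215 × [bracket] = (1361/π) × 1.050215 × 1.078146 = 490.53 W/m².
Daily total = Q̄ × 24.00 h × 3600 s/h = 490.53 × 24.00 × 3600 / 10⁶ = 42.38 MJ/m².

42.4 MJ/m²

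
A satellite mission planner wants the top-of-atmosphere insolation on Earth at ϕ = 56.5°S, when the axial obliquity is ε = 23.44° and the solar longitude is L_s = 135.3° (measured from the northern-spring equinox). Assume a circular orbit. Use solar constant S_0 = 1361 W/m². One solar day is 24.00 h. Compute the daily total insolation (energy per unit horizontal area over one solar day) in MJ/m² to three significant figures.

8.07 MJ/m²

Solar declination: sin δ = sin ε · sin L_s = sin 23.44° × sin 135.3° = 0.27980, so δ = +16.248°.
cos h₀ = −tan(-56.5°) tan(+16.248°) = 0.4403, h₀ = 1.1148 rad.
Bracket: h₀ sin ϕ sin δ + cos ϕ cos δ sin h₀ = 1.1148×-0.83389×0.27980 + 0.55194×0.96006×0.89784 = -0.260108 + 0.475761 = 0.215653.
Q̄ = (S_0/π) × [bracket] = (1361/π) × 0.215653 = 93.425 W/m².
Daily total = Q̄ × 24.00 h × 3600 s/h = 93.425 × 24.00 × 3600 / 10⁶ = 8.072 MJ/m².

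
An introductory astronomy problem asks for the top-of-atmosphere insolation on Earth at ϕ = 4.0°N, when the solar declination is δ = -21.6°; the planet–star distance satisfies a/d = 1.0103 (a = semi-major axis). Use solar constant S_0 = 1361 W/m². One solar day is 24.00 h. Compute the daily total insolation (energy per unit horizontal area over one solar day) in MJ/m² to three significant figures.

33.9 MJ/m²

cos h₀ = −tan(+4.0°) tan(-21.600°) = 0.0277, h₀ = 1.5431 rad.
Bracket: h₀ sin ϕ sin δ + cos ϕ cos δ sin h₀ = 1.5431×0.06976×-0.36812 + 0.99756×0.92978×0.99962 = -0.039627 + 0.927159 = 0.887532.
Inverse-square distance factor (a/d)² = 1.0103² = 1.020706.
Q̄ = (S_0/π) × 1.020706 × [bracket] = (1361/π) × 1.020706 × 0.887532 = 392.46 W/m².
Daily total = Q̄ × 24.00 h × 3600 s/h = 392.46 × 24.00 × 3600 / 10⁶ = 33.91 MJ/m².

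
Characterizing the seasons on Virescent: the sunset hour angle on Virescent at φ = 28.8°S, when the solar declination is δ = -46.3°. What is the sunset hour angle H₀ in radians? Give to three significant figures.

cos H₀ = −tan φ · tan δ = −tan(-28.8°) × tan(-46.300°) = -0.5753, so H₀ = 2.1837 rad = 125.12°.

H₀ = 2.18 rad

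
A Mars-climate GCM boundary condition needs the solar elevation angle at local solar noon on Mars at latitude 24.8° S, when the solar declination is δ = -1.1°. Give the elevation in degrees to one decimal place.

66.3°

At local noon the hour angle is zero, so the zenith angle equals |ϕ − δ| = |-24.8° − (-1.100°)| = 23.700°.
Elevation = 90° − 23.700° = 66.3°.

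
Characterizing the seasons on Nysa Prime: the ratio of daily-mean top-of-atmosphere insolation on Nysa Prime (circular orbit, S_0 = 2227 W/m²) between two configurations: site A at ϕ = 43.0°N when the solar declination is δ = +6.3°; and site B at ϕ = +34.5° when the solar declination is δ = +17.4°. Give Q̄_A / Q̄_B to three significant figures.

— Configuration A (ϕ=+43.0°):
cos h₀ = −tan(+43.0°) tan(+6.300°) = -0.1030, h₀ = 1.6739 rad.
Bracket: h₀ sin ϕ sin δ + cos ϕ cos δ sin h₀ = 1.6739×0.68200×0.10973 + 0.73135×0.99396×0.99469 = 0.125268 + 0.723073 = 0.848341.
Q̄ = (S_0/π) × [bracket] = (2227/π) × 0.848341 = 601.37 W/m².
— Configuration B (ϕ=+34.5°):
cos h₀ = −tan(+34.5°) tan(+17.400°) = -0.2154, h₀ = 1.7879 rad.
Bracket: h₀ sin ϕ sin δ + cos ϕ cos δ sin h₀ = 1.7879×0.56641×0.29904 + 0.82413×0.95424×0.97653 = 0.302833 + 0.767961 = 1.070794.
Q̄ = (S_0/π) × [bracket] = (2227/π) × 1.070794 = 759.06 W/m².
Ratio Q̄_A / Q̄_B = 601.37 / 759.06 = 0.7923.

Q̄_A / Q̄_B ≈ 0.792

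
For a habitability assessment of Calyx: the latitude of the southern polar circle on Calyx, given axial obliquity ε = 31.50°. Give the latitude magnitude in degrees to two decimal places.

The polar circle is the lowest latitude that experiences at least one full rotation of continuous darkness at the northern-summer solstice; it lies at |ϕ| = 90° − ε = 90° − 31.50° = 58.50°.

58.50°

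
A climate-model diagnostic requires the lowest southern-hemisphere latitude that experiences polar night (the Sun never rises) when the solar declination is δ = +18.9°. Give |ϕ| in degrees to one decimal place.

|ϕ| = 71.1°

Polar night requires cos h₀ = −tan ϕ tan δ ≥ 1, i.e. tan ϕ tan δ ≤ −1.
The boundary is |tan ϕ| · |tan δ| = 1, so |ϕ| = 90° − |δ| = 90° − 18.9° = 71.1° in the southern hemisphere.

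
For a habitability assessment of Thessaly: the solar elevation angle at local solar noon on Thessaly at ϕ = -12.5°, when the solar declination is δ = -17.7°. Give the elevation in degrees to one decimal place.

84.8°

At local noon the hour angle is zero, so the zenith angle equals |ϕ − δ| = |-12.5° − (-17.700°)| = 5.200°.
Elevation = 90° − 5.200° = 84.8°.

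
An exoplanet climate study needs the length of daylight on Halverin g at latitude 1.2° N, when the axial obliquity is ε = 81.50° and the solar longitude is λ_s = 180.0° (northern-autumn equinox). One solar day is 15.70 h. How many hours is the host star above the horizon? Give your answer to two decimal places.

Solar declination: sin δ = sin ε · sin λ_s = sin 81.50° × sin 180.0° = 0.00000, so δ = +0.000°.
cos H₀ = −tan φ · tan δ = −tan(+1.2°) × tan(+0.000°) = -0.0000, so H₀ = 1.5708 rad = 90.00°.
Daylight = 2H₀/(2π) × 15.70 h = (1.5708/π) × 15.70 = 7.85 h.

7.85 h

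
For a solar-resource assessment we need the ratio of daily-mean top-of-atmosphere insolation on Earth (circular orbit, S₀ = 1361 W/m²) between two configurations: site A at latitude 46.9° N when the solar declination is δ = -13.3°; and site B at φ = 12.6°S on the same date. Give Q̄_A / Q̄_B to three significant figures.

— Configuration A (φ=+46.9°):
cos H₀ = −tan(+46.9°) tan(-13.300°) = 0.2526, H₀ = 1.3154 rad.
Bracket: H₀ sin φ sin δ + cos φ cos δ sin H₀ = 1.3154×0.73016×-0.23005 + 0.68327×0.97318×0.96757 = -0.220952 + 0.643381 = 0.422429.
Q̄ = (S₀/π) × [bracket] = (1361/π) × 0.422429 = 183.00 W/m².
— Configuration B (φ=-12.6°):
cos H₀ = −tan(-12.6°) tan(-13.300°) = -0.0528, H₀ = 1.6237 rad.
Bracket: H₀ sin φ sin δ + cos φ cos δ sin H₀ = 1.6237×-0.21814×-0.23005 + 0.97592×0.97318×0.99860 = 0.081482 + 0.948416 = 1.029898.
Q̄ = (S₀/π) × [bracket] = (1361/π) × 1.029898 = 446.17 W/m².
Ratio Q̄_A / Q̄_B = 183.00 / 446.17 = 0.4102.

Q̄_A / Q̄_B ≈ 0.410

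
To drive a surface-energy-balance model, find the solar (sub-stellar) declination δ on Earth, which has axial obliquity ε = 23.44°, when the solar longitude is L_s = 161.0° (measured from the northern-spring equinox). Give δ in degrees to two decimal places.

δ = +7.44°

sin δ = sin ε · sin L_s = sin 23.44° × sin 161.0° = 0.129507.
δ = arcsin(0.129507) = +7.44°.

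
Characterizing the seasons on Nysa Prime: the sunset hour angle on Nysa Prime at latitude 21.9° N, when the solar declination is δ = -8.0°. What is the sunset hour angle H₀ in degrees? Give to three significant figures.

H₀ = 86.8°

cos H₀ = −tan φ · tan δ = −tan(+21.9°) × tan(-8.000°) = 0.0565, so H₀ = 1.5143 rad = 86.76°.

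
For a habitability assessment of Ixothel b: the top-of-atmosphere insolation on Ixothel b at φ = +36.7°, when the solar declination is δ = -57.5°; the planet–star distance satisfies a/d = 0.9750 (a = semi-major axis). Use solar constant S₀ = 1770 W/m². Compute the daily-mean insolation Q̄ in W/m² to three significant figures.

Q̄ ≈ 0.00 W/m²

cos H₀ = −tan(+36.7°) tan(-57.500°) = 1.1700 ≥ 1 ⇒ polar night, H₀ = 0 and Q̄ = 0.
Inverse-square distance factor (a/d)² = 0.9750² = 0.950625.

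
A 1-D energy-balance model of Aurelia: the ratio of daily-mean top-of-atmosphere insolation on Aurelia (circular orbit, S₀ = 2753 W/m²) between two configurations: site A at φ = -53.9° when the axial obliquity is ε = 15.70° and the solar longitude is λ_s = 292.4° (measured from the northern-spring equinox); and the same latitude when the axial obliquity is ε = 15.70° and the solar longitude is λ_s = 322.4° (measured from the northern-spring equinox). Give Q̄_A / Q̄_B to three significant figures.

Q̄_A / Q̄_B ≈ 1.15

— Configuration A (φ=-53.9°):
Solar declination: sin δ = sin ε · sin λ_s = sin 15.70° × sin 292.4° = -0.25018, so δ = -14.488°.
cos H₀ = −tan(-53.9°) tan(-14.488°) = -0.3544, H₀ = 1.9330 rad.
Bracket: H₀ sin φ sin δ + cos φ cos δ sin H₀ = 1.9330×-0.80799×-0.25018 + 0.58920×0.96820×0.93511 = 0.390742 + 0.533446 = 0.924188.
Q̄ = (S₀/π) × [bracket] = (2753/π) × 0.924188 = 809.87 W/m².
— Configuration B (φ=-53.9°):
Solar declination: sin δ = sin ε · sin λ_s = sin 15.70° × sin 322.4° = -0.16511, so δ = -9.503°.
cos H₀ = −tan(-53.9°) tan(-9.503°) = -0.2296, H₀ = 1.8024 rad.
Bracket: H₀ sin φ sin δ + cos φ cos δ sin H₀ = 1.8024×-0.80799×-0.16511 + 0.58920×0.98628×0.97329 = 0.240453 + 0.565595 = 0.806048.
Q̄ = (S₀/π) × [bracket] = (2753/π) × 0.806048 = 706.35 W/m².
Ratio Q̄_A / Q̄_B = 809.87 / 706.35 = 1.147.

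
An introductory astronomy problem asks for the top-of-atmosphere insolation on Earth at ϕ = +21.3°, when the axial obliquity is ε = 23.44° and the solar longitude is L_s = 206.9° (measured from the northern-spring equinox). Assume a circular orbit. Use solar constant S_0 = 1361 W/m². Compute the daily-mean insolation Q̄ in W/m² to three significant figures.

Solar declination: sin δ = sin ε · sin L_s = sin 23.44° × sin 206.9° = -0.17997, so δ = -10.368°.
cos h₀ = −tan(+21.3°) tan(-10.368°) = 0.0713, h₀ = 1.4994 rad.
Bracket: h₀ sin ϕ sin δ + cos ϕ cos δ sin h₀ = 1.4994×0.36325×-0.17997 + 0.93169×0.98367×0.99745 = -0.098022 + 0.914138 = 0.816116.
Q̄ = (S_0/π) × [bracket] = (1361/π) × 0.816116 = 353.6 W/m².

Q̄ ≈ 354 W/m²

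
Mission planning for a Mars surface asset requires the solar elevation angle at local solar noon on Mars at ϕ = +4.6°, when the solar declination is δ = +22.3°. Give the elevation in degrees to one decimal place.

At local noon the hour angle is zero, so the zenith angle equals |ϕ − δ| = |+4.6° − (+22.300°)| = 17.700°.
Elevation = 90° − 17.700° = 72.3°.

72.3°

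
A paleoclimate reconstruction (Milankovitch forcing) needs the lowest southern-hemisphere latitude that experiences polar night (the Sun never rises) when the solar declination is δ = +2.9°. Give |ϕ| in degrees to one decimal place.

|ϕ| = 87.1°

Polar night requires cos h₀ = −tan ϕ tan δ ≥ 1, i.e. tan ϕ tan δ ≤ −1.
The boundary is |tan ϕ| · |tan δ| = 1, so |ϕ| = 90° − |δ| = 90° − 2.9° = 87.1° in the southern hemisphere.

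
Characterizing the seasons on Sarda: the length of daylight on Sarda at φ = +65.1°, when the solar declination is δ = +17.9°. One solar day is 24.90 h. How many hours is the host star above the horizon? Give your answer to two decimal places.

cos H₀ = −tan φ · tan δ = −tan(+65.1°) × tan(+17.900°) = -0.6958, so H₀ = 2.3404 rad = 134.09°.
Daylight = 2H₀/(2π) × 24.90 h = (2.3404/π) × 24.90 = 18.55 h.

18.55 h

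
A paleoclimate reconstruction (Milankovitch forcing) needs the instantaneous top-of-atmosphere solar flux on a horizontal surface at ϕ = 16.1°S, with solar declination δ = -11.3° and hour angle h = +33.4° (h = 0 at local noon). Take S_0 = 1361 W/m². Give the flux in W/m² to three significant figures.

cos θ_z = sin ϕ sin δ + cos ϕ cos δ cos h = 0.054339 + 0.786555 = 0.840894.
Flux = S_0 · cos θ_z = 1361 × 0.840894 = 1144 W/m².

1.14e+03 W/m²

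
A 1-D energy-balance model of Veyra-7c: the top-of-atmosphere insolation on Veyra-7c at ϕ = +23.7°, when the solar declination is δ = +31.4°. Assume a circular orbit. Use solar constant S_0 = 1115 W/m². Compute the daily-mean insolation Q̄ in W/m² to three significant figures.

cos h₀ = −tan(+23.7°) tan(+31.400°) = -0.2679, h₀ = 1.8421 rad.
Bracket: h₀ sin ϕ sin δ + cos ϕ cos δ sin h₀ = 1.8421×0.40195×0.52101 + 0.91566×0.85355×0.96343 = 0.385773 + 0.752980 = 1.138753.
Q̄ = (S_0/π) × [bracket] = (1115/π) × 1.138753 = 404.2 W/m².

Q̄ ≈ 404 W/m²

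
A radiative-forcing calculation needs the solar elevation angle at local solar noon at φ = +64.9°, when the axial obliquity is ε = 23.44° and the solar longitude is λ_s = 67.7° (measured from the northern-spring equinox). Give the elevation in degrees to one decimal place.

Solar declination: sin δ = sin ε · sin λ_s = sin 23.44° × sin 67.7° = 0.36804, so δ = +21.595°.
At local noon the hour angle is zero, so the zenith angle equals |φ − δ| = |+64.9° − (+21.595°)| = 43.305°.
Elevation = 90° − 43.305° = 46.7°.

46.7°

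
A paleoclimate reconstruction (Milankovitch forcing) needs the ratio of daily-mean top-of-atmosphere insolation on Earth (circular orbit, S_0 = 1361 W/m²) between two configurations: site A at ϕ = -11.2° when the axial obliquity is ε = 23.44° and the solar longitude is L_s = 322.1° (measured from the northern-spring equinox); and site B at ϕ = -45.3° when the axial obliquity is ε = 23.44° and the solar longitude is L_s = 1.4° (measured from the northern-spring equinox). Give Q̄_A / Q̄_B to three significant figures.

Q̄_A / Q̄_B ≈ 1.48

— Configuration A (ϕ=-11.2°):
Solar declination: sin δ = sin ε · sin L_s = sin 23.44° × sin 322.1° = -0.24436, so δ = -14.144°.
cos h₀ = −tan(-11.2°) tan(-14.144°) = -0.0499, h₀ = 1.6207 rad.
Bracket: h₀ sin ϕ sin δ + cos ϕ cos δ sin h₀ = 1.6207×-0.19423×-0.24436 + 0.98096×0.96969×0.99875 = 0.076922 + 0.950038 = 1.026960.
Q̄ = (S_0/π) × [bracket] = (1361/π) × 1.026960 = 444.90 W/m².
— Configuration B (ϕ=-45.3°):
Solar declination: sin δ = sin ε · sin L_s = sin 23.44° × sin 1.4° = 0.00972, so δ = +0.557°.
cos h₀ = −tan(-45.3°) tan(+0.557°) = 0.0098, h₀ = 1.5610 rad.
Bracket: h₀ sin ϕ sin δ + cos ϕ cos δ sin h₀ = 1.5610×-0.71080×0.00972 + 0.70339×0.99995×0.99995 = -0.010785 + 0.703320 = 0.692535.
Q̄ = (S_0/π) × [bracket] = (1361/π) × 0.692535 = 300.02 W/m².
Ratio Q̄_A / Q̄_B = 444.90 / 300.02 = 1.483.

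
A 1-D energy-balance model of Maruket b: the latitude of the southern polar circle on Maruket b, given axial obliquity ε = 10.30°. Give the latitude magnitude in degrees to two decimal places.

79.70°

The polar circle is the lowest latitude that experiences at least one full rotation of continuous darkness at the northern-summer solstice; it lies at |ϕ| = 90° − ε = 90° − 10.30° = 79.70°.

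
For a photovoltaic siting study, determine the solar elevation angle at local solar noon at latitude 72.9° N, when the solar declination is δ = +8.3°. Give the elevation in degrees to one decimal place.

25.4°

At local noon the hour angle is zero, so the zenith angle equals |φ − δ| = |+72.9° − (+8.300°)| = 64.600°.
Elevation = 90° − 64.600° = 25.4°.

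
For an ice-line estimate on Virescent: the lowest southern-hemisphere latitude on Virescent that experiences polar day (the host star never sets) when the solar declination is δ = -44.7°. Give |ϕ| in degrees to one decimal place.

|ϕ| = 45.3°

Polar day requires cos h₀ = −tan ϕ tan δ ≤ −1, i.e. tan ϕ tan δ ≥ 1.
The boundary is |tan ϕ| · |tan δ| = 1, so |ϕ| = 90° − |δ| = 90° − 44.7° = 45.3° in the southern hemisphere.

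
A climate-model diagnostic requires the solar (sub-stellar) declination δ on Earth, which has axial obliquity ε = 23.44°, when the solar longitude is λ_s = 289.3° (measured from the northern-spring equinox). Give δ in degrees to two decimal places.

sin δ = sin ε · sin λ_s = sin 23.44° × sin 289.3° = -0.375433.
δ = arcsin(-0.375433) = -22.05°.

δ = -22.05°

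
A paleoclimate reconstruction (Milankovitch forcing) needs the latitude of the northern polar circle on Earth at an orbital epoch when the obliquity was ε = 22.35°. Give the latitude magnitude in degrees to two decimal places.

67.65°

The polar circle is the lowest latitude that experiences at least one full rotation of continuous daylight at the northern-summer solstice; it lies at |φ| = 90° − ε = 90° − 22.35° = 67.65°.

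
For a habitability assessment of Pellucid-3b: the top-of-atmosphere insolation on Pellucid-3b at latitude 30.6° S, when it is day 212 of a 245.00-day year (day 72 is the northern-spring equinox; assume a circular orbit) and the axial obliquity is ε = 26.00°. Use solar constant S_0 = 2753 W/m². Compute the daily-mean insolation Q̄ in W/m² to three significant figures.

Q̄ ≈ 879 W/m²

Solar longitude: L_s = 360° × (212 − 72)/245.00 = 205.714°.
sin δ = sin 26.00° × sin 205.714° = -0.19020, so δ = -10.965°.
cos h₀ = −tan(-30.6°) tan(-10.965°) = -0.1146, h₀ = 1.6856 rad.
Bracket: h₀ sin ϕ sin δ + cos ϕ cos δ sin h₀ = 1.6856×-0.50904×-0.19020 + 0.86074×0.98174×0.99341 = 0.163199 + 0.839454 = 1.002653.
Q̄ = (S_0/π) × [bracket] = (2753/π) × 1.002653 = 878.6 W/m².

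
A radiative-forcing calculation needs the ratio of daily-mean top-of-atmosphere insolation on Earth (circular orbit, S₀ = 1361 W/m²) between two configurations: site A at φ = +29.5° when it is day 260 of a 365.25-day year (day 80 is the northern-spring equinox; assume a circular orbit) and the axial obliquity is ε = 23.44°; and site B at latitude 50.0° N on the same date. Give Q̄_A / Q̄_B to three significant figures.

— Configuration A (φ=+29.5°):
Solar longitude: λ_s = 360° × (260 − 80)/365.25 = 177.413°.
sin δ = sin 23.44° × sin 177.413° = 0.01796, so δ = +1.029°.
cos H₀ = −tan(+29.5°) tan(+1.029°) = -0.0102, H₀ = 1.5810 rad.
Bracket: H₀ sin φ sin δ + cos φ cos δ sin H₀ = 1.5810×0.49242×0.01796 + 0.87036×0.99984×0.99995 = 0.013982 + 0.870177 = 0.884159.
Q̄ = (S₀/π) × [bracket] = (1361/π) × 0.884159 = 383.04 W/m².
— Configuration B (φ=+50.0°):
cos H₀ = −tan(+50.0°) tan(+1.029°) = -0.0214, H₀ = 1.5922 rad.
Bracket: H₀ sin φ sin δ + cos φ cos δ sin H₀ = 1.5922×0.76604×0.01796 + 0.64279×0.99984×0.99977 = 0.021906 + 0.642539 = 0.664445.
Q̄ = (S₀/π) × [bracket] = (1361/π) × 0.664445 = 287.85 W/m².
Ratio Q̄_A / Q̄_B = 383.04 / 287.85 = 1.331.

Q̄_A / Q̄_B ≈ 1.33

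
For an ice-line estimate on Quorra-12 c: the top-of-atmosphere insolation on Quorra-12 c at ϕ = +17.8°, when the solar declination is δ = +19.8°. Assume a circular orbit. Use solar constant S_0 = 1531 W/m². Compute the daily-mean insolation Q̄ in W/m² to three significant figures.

Q̄ ≈ 519 W/m²

cos h₀ = −tan(+17.8°) tan(+19.800°) = -0.1156, h₀ = 1.6866 rad.
Bracket: h₀ sin ϕ sin δ + cos ϕ cos δ sin h₀ = 1.6866×0.30570×0.33874 + 0.95213×0.94088×0.99330 = 0.174652 + 0.889838 = 1.064490.
Q̄ = (S_0/π) × [bracket] = (1531/π) × 1.064490 = 518.8 W/m².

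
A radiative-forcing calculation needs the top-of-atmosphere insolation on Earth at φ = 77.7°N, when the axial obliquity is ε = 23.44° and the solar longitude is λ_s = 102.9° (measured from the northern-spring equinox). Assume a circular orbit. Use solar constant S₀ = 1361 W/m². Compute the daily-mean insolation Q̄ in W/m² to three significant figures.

Solar declination: sin δ = sin ε · sin λ_s = sin 23.44° × sin 102.9° = 0.38775, so δ = +22.814°.
cos H₀ = −tan(+77.7°) tan(+22.814°) = -1.9293 ≤ −1 ⇒ polar day, H₀ = π.
Bracket: H₀ sin φ sin δ + cos φ cos δ sin H₀ = 3.1416×0.97705×0.38775 + 0.21303×0.92177×0.00000 = 1.190199 + 0.000000 = 1.190199.
Q̄ = (S₀/π) × [bracket] = (1361/π) × 1.190199 = 515.6 W/m².

Q̄ ≈ 516 W/m²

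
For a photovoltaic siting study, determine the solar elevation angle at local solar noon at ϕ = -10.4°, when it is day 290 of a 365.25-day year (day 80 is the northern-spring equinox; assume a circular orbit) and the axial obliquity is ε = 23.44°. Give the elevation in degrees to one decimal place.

Solar longitude: L_s = 360° × (290 − 80)/365.25 = 206.982°.
sin δ = sin 23.44° × sin 206.982° = -0.18048, so δ = -10.398°.
At local noon the hour angle is zero, so the zenith angle equals |ϕ − δ| = |-10.4° − (-10.398°)| = 0.002°.
Elevation = 90° − 0.002° = 90.0°.

90.0°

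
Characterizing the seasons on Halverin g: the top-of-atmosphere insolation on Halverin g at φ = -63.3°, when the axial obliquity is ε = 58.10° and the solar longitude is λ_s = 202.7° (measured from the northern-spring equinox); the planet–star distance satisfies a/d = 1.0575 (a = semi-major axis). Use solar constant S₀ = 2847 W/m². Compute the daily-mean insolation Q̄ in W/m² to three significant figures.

Q̄ ≈ 1.00e+03 W/m²

Solar declination: sin δ = sin ε · sin λ_s = sin 58.10° × sin 202.7° = -0.32762, so δ = -19.125°.
cos H₀ = −tan(-63.3°) tan(-19.125°) = -0.6895, H₀ = 2.3315 rad.
Bracket: H₀ sin φ sin δ + cos φ cos δ sin H₀ = 2.3315×-0.89337×-0.32762 + 0.44932×0.94481×0.72432 = 0.682397 + 0.307490 = 0.989887.
Inverse-square distance factor (a/d)² = 1.0575² = 1.118306.
Q̄ = (S₀/π) × 1.118306 × [bracket] = (2847/π) × 1.118306 × 0.989887 = 1003 W/m².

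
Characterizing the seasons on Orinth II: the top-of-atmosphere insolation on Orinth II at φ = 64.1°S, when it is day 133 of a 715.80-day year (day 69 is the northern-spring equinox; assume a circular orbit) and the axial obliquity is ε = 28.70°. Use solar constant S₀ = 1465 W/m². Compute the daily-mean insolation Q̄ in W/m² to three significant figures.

Solar longitude: λ_s = 360° × (133 − 69)/715.80 = 32.188°.
sin δ = sin 28.70° × sin 32.188° = 0.25581, so δ = +14.822°.
cos H₀ = −tan(-64.1°) tan(+14.822°) = 0.5450, H₀ = 0.9945 rad.
Bracket: H₀ sin φ sin δ + cos φ cos δ sin H₀ = 0.9945×-0.89956×0.25581 + 0.43680×0.96673×0.83846 = -0.228851 + 0.354055 = 0.125204.
Q̄ = (S₀/π) × [bracket] = (1465/π) × 0.125204 = 58.39 W/m².

Q̄ ≈ 58.4 W/m²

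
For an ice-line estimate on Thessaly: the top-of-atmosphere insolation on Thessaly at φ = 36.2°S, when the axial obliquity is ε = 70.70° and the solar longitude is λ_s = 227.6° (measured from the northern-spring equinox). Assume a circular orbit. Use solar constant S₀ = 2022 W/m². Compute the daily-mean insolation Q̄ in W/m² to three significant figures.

Q̄ ≈ 888 W/m²

Solar declination: sin δ = sin ε · sin λ_s = sin 70.70° × sin 227.6° = -0.69695, so δ = -44.183°.
cos H₀ = −tan(-36.2°) tan(-44.183°) = -0.7113, H₀ = 2.3622 rad.
Bracket: H₀ sin φ sin δ + cos φ cos δ sin H₀ = 2.3622×-0.59061×-0.69695 + 0.80696×0.71712×0.70287 = 0.972342 + 0.406742 = 1.379084.
Q̄ = (S₀/π) × [bracket] = (2022/π) × 1.379084 = 887.6 W/m².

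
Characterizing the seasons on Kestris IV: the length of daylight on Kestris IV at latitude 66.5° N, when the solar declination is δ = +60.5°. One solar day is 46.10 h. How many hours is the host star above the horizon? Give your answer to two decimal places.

Sunrise equation: cos h₀ = −tan ϕ · tan δ = -4.0650 ≤ −1, so the host star never sets (polar day) and h₀ = π.
Daylight = 2h₀/(2π) × 46.10 h = (3.1416/π) × 46.10 = 46.10 h.

46.10 h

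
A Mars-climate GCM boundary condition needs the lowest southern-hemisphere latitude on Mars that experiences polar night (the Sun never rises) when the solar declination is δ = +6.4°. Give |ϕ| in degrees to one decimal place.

|ϕ| = 83.6°

Polar night requires cos h₀ = −tan ϕ tan δ ≥ 1, i.e. tan ϕ tan δ ≤ −1.
The boundary is |tan ϕ| · |tan δ| = 1, so |ϕ| = 90° − |δ| = 90° − 6.4° = 83.6° in the southern hemisphere.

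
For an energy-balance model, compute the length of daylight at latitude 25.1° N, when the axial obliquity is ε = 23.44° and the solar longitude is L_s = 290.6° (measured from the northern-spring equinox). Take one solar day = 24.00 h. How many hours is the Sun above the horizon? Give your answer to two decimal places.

10.56 h

Solar declination: sin δ = sin ε · sin L_s = sin 23.44° × sin 290.6° = -0.37235, so δ = -21.861°.
cos h₀ = −tan ϕ · tan δ = −tan(+25.1°) × tan(-21.861°) = 0.1879, so h₀ = 1.3817 rad = 79.17°.
Daylight = 2h₀/(2π) × 24.00 h = (1.3817/π) × 24.00 = 10.56 h.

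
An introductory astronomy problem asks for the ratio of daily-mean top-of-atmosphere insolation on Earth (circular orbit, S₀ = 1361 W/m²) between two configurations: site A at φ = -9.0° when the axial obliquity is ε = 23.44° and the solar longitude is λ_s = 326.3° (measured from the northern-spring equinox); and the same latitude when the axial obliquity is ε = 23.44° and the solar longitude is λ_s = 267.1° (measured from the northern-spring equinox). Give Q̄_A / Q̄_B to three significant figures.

Q̄_A / Q̄_B ≈ 1.01

— Configuration A (φ=-9.0°):
Solar declination: sin δ = sin ε · sin λ_s = sin 23.44° × sin 326.3° = -0.22071, so δ = -12.751°.
cos H₀ = −tan(-9.0°) tan(-12.751°) = -0.0358, H₀ = 1.6066 rad.
Bracket: H₀ sin φ sin δ + cos φ cos δ sin H₀ = 1.6066×-0.15643×-0.22071 + 0.98769×0.97534×0.99936 = 0.055469 + 0.962717 = 1.018186.
Q̄ = (S₀/π) × [bracket] = (1361/π) × 1.018186 = 441.10 W/m².
— Configuration B (φ=-9.0°):
Solar declination: sin δ = sin ε · sin λ_s = sin 23.44° × sin 267.1° = -0.39728, so δ = -23.408°.
cos H₀ = −tan(-9.0°) tan(-23.408°) = -0.0686, H₀ = 1.6394 rad.
Bracket: H₀ sin φ sin δ + cos φ cos δ sin H₀ = 1.6394×-0.15643×-0.39728 + 0.98769×0.91770×0.99765 = 0.101883 + 0.904273 = 1.006156.
Q̄ = (S₀/π) × [bracket] = (1361/π) × 1.006156 = 435.89 W/m².
Ratio Q̄_A / Q̄_B = 441.10 / 435.89 = 1.012.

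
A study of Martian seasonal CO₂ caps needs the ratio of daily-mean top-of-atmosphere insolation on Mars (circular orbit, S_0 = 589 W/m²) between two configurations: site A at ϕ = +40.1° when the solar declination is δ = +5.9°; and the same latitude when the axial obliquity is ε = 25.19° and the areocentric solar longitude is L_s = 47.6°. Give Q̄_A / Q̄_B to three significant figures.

Q̄_A / Q̄_B ≈ 0.809

— Configuration A (ϕ=+40.1°):
cos h₀ = −tan(+40.1°) tan(+5.900°) = -0.0870, h₀ = 1.6579 rad.
Bracket: h₀ sin ϕ sin δ + cos ϕ cos δ sin h₀ = 1.6579×0.64412×0.10279 + 0.76492×0.99470×0.99621 = 0.109768 + 0.757982 = 0.867750.
Q̄ = (S_0/π) × [bracket] = (589/π) × 0.867750 = 162.69 W/m².
— Configuration B (ϕ=+40.1°):
sin δ = sin 25.19° × sin 47.6° = 0.31430, so δ = +18.319°.
cos h₀ = −tan(+40.1°) tan(+18.319°) = -0.2788, h₀ = 1.8533 rad.
Bracket: h₀ sin ϕ sin δ + cos ϕ cos δ sin h₀ = 1.8533×0.64412×0.31430 + 0.76492×0.94932×0.96035 = 0.375195 + 0.697362 = 1.072557.
Q̄ = (S_0/π) × [bracket] = (589/π) × 1.072557 = 201.09 W/m².
Ratio Q̄_A / Q̄_B = 162.69 / 201.09 = 0.8090.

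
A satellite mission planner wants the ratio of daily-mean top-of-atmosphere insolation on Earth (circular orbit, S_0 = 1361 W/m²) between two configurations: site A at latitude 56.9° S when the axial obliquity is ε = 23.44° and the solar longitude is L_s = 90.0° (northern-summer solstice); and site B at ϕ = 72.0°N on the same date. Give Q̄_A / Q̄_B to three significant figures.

— Configuration A (ϕ=-56.9°):
Solar declination: sin δ = sin ε · sin L_s = sin 23.44° × sin 90.0° = 0.39779, so δ = +23.440°.
cos h₀ = −tan(-56.9°) tan(+23.440°) = 0.6651, h₀ = 0.8432 rad.
Bracket: h₀ sin ϕ sin δ + cos ϕ cos δ sin h₀ = 0.8432×-0.83772×0.39779 + 0.54610×0.91748×0.74676 = -0.280985 + 0.374154 = 0.093169.
Q̄ = (S_0/π) × [bracket] = (1361/π) × 0.093169 = 40.363 W/m².
— Configuration B (ϕ=+72.0°):
cos h₀ = −tan(+72.0°) tan(+23.440°) = -1.3344 ≤ −1 ⇒ polar day, h₀ = π.
Bracket: h₀ sin ϕ sin δ + cos ϕ cos δ sin h₀ = 3.1416×0.95106×0.39779 + 0.30902×0.91748×0.00000 = 1.188537 + 0.000000 = 1.188537.
Q̄ = (S_0/π) × [bracket] = (1361/π) × 1.188537 = 514.90 W/m².
Ratio Q̄_A / Q̄_B = 40.363 / 514.90 = 0.07839.

Q̄_A / Q̄_B ≈ 0.0784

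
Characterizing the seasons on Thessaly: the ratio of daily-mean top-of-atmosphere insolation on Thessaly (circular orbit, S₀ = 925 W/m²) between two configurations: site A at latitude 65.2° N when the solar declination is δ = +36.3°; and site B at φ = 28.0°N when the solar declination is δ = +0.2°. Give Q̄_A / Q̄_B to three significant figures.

Q̄_A / Q̄_B ≈ 1.91

— Configuration A (φ=+65.2°):
cos H₀ = −tan(+65.2°) tan(+36.300°) = -1.5898 ≤ −1 ⇒ polar day, H₀ = π.
Bracket: H₀ sin φ sin δ + cos φ cos δ sin H₀ = 3.1416×0.90778×0.59201 + 0.41945×0.80593×0.00000 = 1.688342 + 0.000000 = 1.688342.
Q̄ = (S₀/π) × [bracket] = (925/π) × 1.688342 = 497.11 W/m².
— Configuration B (φ=+28.0°):
cos H₀ = −tan(+28.0°) tan(+0.200°) = -0.0019, H₀ = 1.5727 rad.
Bracket: H₀ sin φ sin δ + cos φ cos δ sin H₀ = 1.5727×0.46947×0.00349 + 0.88295×0.99999×1.00000 = 0.002577 + 0.882941 = 0.885518.
Q̄ = (S₀/π) × [bracket] = (925/π) × 0.885518 = 260.73 W/m².
Ratio Q̄_A / Q̄_B = 497.11 / 260.73 = 1.907.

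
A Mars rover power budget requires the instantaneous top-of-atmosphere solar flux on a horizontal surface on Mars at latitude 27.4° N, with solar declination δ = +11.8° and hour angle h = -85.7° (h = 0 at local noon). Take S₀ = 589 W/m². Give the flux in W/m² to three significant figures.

cos θ_z = sin φ sin δ + cos φ cos δ cos h = 0.094109 + 0.065161 = 0.159270.
Flux = S₀ · cos θ_z = 589 × 0.159270 = 93.81 W/m².

93.8 W/m²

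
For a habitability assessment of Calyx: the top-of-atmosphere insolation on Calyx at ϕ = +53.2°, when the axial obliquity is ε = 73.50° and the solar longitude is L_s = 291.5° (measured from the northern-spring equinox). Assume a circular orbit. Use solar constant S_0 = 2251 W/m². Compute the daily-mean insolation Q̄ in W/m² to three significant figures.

Solar declination: sin δ = sin ε · sin L_s = sin 73.50° × sin 291.5° = -0.89210, so δ = -63.139°.
cos h₀ = −tan(+53.2°) tan(-63.139°) = 2.6392 ≥ 1 ⇒ polar night, h₀ = 0 and Q̄ = 0.

Q̄ ≈ 0.00 W/m²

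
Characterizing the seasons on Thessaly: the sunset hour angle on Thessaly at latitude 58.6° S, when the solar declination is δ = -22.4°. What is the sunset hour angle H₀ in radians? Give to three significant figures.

cos H₀ = −tan φ · tan δ = −tan(-58.6°) × tan(-22.400°) = -0.6752, so H₀ = 2.3121 rad = 132.47°.

H₀ = 2.31 rad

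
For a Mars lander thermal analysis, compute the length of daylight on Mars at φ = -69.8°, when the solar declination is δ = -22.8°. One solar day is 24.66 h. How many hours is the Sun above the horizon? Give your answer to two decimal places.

24.66 h

Sunrise equation: cos H₀ = −tan φ · tan δ = -1.1425 ≤ −1, so the Sun never sets (polar day) and H₀ = π.
Daylight = 2H₀/(2π) × 24.66 h = (3.1416/π) × 24.66 = 24.66 h.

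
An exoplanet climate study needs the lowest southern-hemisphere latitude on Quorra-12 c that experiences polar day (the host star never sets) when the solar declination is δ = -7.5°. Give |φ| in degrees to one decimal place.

Polar day requires cos H₀ = −tan φ tan δ ≤ −1, i.e. tan φ tan δ ≥ 1.
The boundary is |tan φ| · |tan δ| = 1, so |φ| = 90° − |δ| = 90° − 7.5° = 82.5° in the southern hemisphere.

|φ| = 82.5°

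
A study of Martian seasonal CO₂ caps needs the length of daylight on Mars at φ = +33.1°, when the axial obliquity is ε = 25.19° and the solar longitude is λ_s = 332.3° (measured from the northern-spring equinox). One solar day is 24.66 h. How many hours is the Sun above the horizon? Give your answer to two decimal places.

11.29 h

Solar declination: sin δ = sin ε · sin λ_s = sin 25.19° × sin 332.3° = -0.19785, so δ = -11.411°.
cos H₀ = −tan φ · tan δ = −tan(+33.1°) × tan(-11.411°) = 0.1316, so H₀ = 1.4388 rad = 82.44°.
Daylight = 2H₀/(2π) × 24.66 h = (1.4388/π) × 24.66 = 11.29 h.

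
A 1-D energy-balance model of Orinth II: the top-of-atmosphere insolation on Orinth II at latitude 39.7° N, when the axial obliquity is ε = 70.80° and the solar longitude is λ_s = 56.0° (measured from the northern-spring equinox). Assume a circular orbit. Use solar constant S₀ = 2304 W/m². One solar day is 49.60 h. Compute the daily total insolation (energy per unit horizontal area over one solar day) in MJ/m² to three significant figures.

Solar declination: sin δ = sin ε · sin λ_s = sin 70.80° × sin 56.0° = 0.78292, so δ = +51.529°.
cos H₀ = −tan(+39.7°) tan(+51.529°) = -1.0448 ≤ −1 ⇒ polar day, H₀ = π.
Bracket: H₀ sin φ sin δ + cos φ cos δ sin H₀ = 3.1416×0.63877×0.78292 + 0.76940×0.62212×0.00000 = 1.571132 + 0.000000 = 1.571132.
Q̄ = (S₀/π) × [bracket] = (2304/π) × 1.571132 = 1152.2 W/m².
Daily total = Q̄ × 49.60 h × 3600 s/h = 1152.2 × 49.60 × 3600 / 10⁶ = 205.7 MJ/m².

206 MJ/m²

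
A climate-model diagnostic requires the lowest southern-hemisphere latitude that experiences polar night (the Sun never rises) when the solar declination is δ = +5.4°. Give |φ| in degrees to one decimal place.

|φ| = 84.6°

Polar night requires cos H₀ = −tan φ tan δ ≥ 1, i.e. tan φ tan δ ≤ −1.
The boundary is |tan φ| · |tan δ| = 1, so |φ| = 90° − |δ| = 90° − 5.4° = 84.6° in the southern hemisphere.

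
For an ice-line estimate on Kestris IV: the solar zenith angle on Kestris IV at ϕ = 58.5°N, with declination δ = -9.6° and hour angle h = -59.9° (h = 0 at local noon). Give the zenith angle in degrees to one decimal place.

θ_z = 83.3°

cos θ_z = sin ϕ sin δ + cos ϕ cos δ cos h = -0.142194 + 0.258369 = 0.116175.
θ_z = arccos(0.116175) = 83.3°.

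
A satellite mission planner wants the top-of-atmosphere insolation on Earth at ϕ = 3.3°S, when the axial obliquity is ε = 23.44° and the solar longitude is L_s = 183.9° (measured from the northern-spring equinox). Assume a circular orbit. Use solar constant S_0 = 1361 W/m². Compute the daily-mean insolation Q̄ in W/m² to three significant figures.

Q̄ ≈ 433 W/m²

Solar declination: sin δ = sin ε · sin L_s = sin 23.44° × sin 183.9° = -0.02706, so δ = -1.550°.
cos h₀ = −tan(-3.3°) tan(-1.550°) = -0.0016, h₀ = 1.5724 rad.
Bracket: h₀ sin ϕ sin δ + cos ϕ cos δ sin h₀ = 1.5724×-0.05756×-0.02706 + 0.99834×0.99963×1.00000 = 0.002449 + 0.997971 = 1.000420.
Q̄ = (S_0/π) × [bracket] = (1361/π) × 1.000420 = 433.4 W/m².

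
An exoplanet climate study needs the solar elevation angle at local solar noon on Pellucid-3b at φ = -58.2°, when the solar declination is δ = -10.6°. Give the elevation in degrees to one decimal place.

42.4°

At local noon the hour angle is zero, so the zenith angle equals |φ − δ| = |-58.2° − (-10.600°)| = 47.600°.
Elevation = 90° − 47.600° = 42.4°.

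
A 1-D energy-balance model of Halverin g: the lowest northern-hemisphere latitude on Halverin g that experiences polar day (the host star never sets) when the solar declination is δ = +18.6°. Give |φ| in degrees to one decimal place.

|φ| = 71.4°

Polar day requires cos H₀ = −tan φ tan δ ≤ −1, i.e. tan φ tan δ ≥ 1.
The boundary is |tan φ| · |tan δ| = 1, so |φ| = 90° − |δ| = 90° − 18.6° = 71.4° in the northern hemisphere.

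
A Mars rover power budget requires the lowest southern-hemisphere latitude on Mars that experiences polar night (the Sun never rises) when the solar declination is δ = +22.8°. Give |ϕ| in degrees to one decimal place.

Polar night requires cos h₀ = −tan ϕ tan δ ≥ 1, i.e. tan ϕ tan δ ≤ −1.
The boundary is |tan ϕ| · |tan δ| = 1, so |ϕ| = 90° − |δ| = 90° − 22.8° = 67.2° in the southern hemisphere.

|ϕ| = 67.2°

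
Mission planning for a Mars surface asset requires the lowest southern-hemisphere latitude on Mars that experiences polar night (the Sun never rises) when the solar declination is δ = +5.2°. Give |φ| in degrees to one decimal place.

|φ| = 84.8°

Polar night requires cos H₀ = −tan φ tan δ ≥ 1, i.e. tan φ tan δ ≤ −1.
The boundary is |tan φ| · |tan δ| = 1, so |φ| = 90° − |δ| = 90° − 5.2° = 84.8° in the southern hemisphere.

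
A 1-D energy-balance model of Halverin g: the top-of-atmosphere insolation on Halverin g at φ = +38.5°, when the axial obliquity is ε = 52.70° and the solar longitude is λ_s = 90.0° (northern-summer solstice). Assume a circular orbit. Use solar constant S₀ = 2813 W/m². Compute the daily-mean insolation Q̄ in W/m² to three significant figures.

Q̄ ≈ 1.39e+03 W/m²

Solar declination: sin δ = sin ε · sin λ_s = sin 52.70° × sin 90.0° = 0.79547, so δ = +52.700°.
cos H₀ = −tan(+38.5°) tan(+52.700°) = -1.0442 ≤ −1 ⇒ polar day, H₀ = π.
Bracket: H₀ sin φ sin δ + cos φ cos δ sin H₀ = 3.1416×0.62251×0.79547 + 0.78261×0.60599×0.00000 = 1.555683 + 0.000000 = 1.555683.
Q̄ = (S₀/π) × [bracket] = (2813/π) × 1.555683 = 1393 W/m².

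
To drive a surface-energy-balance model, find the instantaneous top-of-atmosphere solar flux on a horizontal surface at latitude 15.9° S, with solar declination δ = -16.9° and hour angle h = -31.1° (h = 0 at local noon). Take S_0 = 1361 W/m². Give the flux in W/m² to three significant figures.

1.18e+03 W/m²

cos θ_z = sin ϕ sin δ + cos ϕ cos δ cos h = 0.079641 + 0.787943 = 0.867584.
Flux = S_0 · cos θ_z = 1361 × 0.867584 = 1181 W/m².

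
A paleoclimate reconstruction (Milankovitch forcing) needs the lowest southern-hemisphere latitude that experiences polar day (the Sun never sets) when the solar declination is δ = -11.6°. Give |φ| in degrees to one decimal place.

Polar day requires cos H₀ = −tan φ tan δ ≤ −1, i.e. tan φ tan δ ≥ 1.
The boundary is |tan φ| · |tan δ| = 1, so |φ| = 90° − |δ| = 90° − 11.6° = 78.4° in the southern hemisphere.

|φ| = 78.4°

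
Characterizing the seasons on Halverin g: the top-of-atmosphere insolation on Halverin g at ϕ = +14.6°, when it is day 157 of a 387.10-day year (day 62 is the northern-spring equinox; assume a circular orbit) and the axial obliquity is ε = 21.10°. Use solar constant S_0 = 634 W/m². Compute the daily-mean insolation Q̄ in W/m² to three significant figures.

Q̄ ≈ 212 W/m²

Solar longitude: L_s = 360° × (157 − 62)/387.10 = 88.349°.
sin δ = sin 21.10° × sin 88.349° = 0.35985, so δ = +21.091°.
cos h₀ = −tan(+14.6°) tan(+21.091°) = -0.1005, h₀ = 1.6714 rad.
Bracket: h₀ sin ϕ sin δ + cos ϕ cos δ sin h₀ = 1.6714×0.25207×0.35985 + 0.96771×0.93301×0.99494 = 0.151608 + 0.898315 = 1.049923.
Q̄ = (S_0/π) × [bracket] = (634/π) × 1.049923 = 211.9 W/m².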